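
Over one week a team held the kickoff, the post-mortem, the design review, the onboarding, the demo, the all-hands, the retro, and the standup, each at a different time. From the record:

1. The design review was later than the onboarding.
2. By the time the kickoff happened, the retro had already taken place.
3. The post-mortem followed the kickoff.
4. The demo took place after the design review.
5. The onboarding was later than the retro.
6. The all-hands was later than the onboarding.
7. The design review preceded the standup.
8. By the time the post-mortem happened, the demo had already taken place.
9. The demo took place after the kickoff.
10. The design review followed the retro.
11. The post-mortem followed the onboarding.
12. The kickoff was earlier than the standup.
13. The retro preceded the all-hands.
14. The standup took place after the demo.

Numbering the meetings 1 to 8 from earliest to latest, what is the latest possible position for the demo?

The demo must come before the post-mortem and the standup — 2 meetings forced after it.
Everything else can be placed before the demo in some valid order, so the demo can sit as late as position 8 − 2 = 6.

6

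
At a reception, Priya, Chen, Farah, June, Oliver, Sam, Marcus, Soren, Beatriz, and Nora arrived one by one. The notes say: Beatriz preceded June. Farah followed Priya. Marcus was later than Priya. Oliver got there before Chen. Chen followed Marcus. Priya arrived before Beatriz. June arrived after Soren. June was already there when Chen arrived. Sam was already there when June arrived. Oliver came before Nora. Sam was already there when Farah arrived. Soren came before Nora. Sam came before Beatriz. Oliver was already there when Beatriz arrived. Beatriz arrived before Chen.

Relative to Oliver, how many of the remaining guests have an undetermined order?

Forced after Oliver: Beatriz, Chen, June, and Nora.
That leaves Farah, Marcus, Priya, Sam, and Soren with no forced order relative to Oliver — 5.

5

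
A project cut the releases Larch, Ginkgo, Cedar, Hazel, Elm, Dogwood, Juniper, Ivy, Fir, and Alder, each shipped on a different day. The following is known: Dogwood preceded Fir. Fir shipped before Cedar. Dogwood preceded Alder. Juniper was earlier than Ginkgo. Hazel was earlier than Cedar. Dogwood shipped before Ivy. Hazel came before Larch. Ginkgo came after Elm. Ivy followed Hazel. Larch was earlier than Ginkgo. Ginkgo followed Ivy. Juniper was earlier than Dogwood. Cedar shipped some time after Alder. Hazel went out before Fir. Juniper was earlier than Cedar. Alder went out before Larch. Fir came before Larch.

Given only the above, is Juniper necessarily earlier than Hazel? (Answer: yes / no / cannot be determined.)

No chain of stated constraints runs from Juniper to Hazel, and none runs from Hazel to Juniper either.
So the relative order of Juniper and Hazel is not fixed by the given facts.

cannot be determined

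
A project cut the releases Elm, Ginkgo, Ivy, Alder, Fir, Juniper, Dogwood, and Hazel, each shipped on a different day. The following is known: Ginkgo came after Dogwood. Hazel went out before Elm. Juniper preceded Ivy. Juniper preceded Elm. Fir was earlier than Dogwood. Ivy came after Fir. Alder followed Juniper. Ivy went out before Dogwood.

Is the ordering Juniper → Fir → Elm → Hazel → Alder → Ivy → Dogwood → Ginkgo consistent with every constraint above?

no

The constraints require Hazel before Elm, but in the proposed sequence Elm appears ahead of Hazel. That one violation is enough.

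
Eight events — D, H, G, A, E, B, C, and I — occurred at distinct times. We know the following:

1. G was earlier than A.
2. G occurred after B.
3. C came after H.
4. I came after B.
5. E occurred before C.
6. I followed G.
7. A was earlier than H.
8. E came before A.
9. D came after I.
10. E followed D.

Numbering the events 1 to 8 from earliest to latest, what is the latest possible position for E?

E must come before A, C, and H — 3 events forced after it.
Everything else can be placed before E in some valid order, so E can sit as late as position 8 − 3 = 5.

5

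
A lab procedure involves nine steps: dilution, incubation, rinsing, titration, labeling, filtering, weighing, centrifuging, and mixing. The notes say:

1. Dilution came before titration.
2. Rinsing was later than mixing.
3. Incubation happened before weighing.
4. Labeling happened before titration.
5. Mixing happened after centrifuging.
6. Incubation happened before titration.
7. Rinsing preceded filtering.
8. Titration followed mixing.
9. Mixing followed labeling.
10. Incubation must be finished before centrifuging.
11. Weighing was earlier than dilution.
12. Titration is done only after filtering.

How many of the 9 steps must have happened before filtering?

Directly stated before filtering: rinsing.
Centrifuging reaches filtering via centrifuging → mixing → rinsing → filtering.
Incubation reaches filtering via incubation → centrifuging → mixing → rinsing → filtering.
Labeling reaches filtering via labeling → mixing → rinsing → filtering.
Likewise mixing reaches filtering by chaining the stated constraints.
No chain forces titration (or any of the others) ahead of filtering.
That's centrifuging, incubation, labeling, mixing, and rinsing — 5 in all.

5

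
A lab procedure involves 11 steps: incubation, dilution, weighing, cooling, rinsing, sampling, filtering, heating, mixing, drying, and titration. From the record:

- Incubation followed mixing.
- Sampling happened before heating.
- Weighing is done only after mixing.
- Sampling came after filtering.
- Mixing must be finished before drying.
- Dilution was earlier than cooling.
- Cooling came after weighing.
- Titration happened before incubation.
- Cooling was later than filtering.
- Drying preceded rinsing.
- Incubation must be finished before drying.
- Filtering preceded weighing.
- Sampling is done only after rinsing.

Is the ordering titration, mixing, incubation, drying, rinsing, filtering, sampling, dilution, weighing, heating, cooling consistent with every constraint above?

yes

Check each stated constraint against the proposed order — e.g. filtering is ahead of cooling; mixing is ahead of weighing. Every pair is in the required order; nothing is violated.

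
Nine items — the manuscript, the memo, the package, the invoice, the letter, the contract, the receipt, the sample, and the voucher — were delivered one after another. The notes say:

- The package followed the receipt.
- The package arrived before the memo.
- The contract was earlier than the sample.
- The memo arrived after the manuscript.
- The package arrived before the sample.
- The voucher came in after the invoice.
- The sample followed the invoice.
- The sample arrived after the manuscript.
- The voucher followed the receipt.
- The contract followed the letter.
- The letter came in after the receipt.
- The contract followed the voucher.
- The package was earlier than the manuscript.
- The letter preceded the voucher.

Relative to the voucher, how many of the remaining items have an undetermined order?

Forced before the voucher: the invoice, the letter, and the receipt; forced after the voucher: the contract and the sample.
That leaves the manuscript, the memo, and the package with no forced order relative to the voucher — 3.

3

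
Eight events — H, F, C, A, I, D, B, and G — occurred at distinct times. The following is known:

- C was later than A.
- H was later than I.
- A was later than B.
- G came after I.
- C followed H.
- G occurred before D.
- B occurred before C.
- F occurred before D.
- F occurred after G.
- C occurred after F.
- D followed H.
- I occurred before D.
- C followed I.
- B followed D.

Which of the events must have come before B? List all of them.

Directly stated before B: D.
F reaches B via F → D → B.
G reaches B via G → D → B.
H reaches B via H → D → B.
Likewise I reaches B by chaining the stated constraints.

D, F, G, H, I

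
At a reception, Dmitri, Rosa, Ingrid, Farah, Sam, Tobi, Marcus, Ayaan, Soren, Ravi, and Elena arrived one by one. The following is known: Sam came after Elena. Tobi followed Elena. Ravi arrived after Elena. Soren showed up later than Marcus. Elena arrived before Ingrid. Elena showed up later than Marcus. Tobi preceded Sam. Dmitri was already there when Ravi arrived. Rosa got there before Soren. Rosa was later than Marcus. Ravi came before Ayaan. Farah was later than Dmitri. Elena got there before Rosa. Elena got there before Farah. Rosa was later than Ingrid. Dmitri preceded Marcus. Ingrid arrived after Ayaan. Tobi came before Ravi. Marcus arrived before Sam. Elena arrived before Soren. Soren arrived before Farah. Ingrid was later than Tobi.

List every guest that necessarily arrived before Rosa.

Directly stated before Rosa: Elena, Ingrid, and Marcus.
Ayaan reaches Rosa via Ayaan → Ingrid → Rosa.
Dmitri reaches Rosa via Dmitri → Marcus → Rosa.
Ravi reaches Rosa via Ravi → Ayaan → Ingrid → Rosa.
Likewise Tobi reaches Rosa by chaining the stated constraints.
No chain forces Farah (or any of the others) ahead of Rosa.

Ayaan, Dmitri, Elena, Ingrid, Marcus, Ravi, Tobi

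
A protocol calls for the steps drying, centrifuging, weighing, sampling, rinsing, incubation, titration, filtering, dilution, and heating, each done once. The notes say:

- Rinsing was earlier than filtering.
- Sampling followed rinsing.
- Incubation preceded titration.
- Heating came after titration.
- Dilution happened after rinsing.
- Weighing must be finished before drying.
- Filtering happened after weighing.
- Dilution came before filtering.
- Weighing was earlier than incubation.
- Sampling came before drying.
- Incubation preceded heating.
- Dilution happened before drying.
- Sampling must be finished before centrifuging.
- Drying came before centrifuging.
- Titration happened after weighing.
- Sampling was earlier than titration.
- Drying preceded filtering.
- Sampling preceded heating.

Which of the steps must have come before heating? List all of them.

incubation, rinsing, sampling, titration, weighing

Directly stated before heating: incubation, sampling, and titration.
Rinsing reaches heating via rinsing → sampling → heating.
Weighing reaches heating via weighing → incubation → heating.
No chain forces dilution (or any of the others) ahead of heating.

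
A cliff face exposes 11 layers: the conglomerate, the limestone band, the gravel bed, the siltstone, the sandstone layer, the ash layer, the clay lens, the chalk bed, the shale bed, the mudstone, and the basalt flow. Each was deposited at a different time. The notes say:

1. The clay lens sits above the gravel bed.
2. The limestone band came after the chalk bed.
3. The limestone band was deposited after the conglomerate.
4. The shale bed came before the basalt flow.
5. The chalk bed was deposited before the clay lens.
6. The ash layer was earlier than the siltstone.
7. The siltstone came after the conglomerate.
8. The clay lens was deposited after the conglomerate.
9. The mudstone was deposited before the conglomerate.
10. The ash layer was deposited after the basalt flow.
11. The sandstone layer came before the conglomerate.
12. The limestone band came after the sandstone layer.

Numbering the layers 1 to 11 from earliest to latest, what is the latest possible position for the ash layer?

The ash layer must come before the siltstone — 1 layer forced after it.
Everything else can be placed before the ash layer in some valid order, so the ash layer can sit as late as position 11 − 1 = 10.

10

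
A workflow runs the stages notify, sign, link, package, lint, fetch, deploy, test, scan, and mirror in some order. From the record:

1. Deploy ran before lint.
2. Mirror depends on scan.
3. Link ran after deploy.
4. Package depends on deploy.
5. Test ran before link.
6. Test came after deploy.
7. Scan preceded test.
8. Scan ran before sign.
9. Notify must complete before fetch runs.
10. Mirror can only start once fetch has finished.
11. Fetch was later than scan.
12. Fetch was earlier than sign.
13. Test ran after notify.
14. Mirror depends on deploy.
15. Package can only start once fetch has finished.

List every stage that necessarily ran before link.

deploy, notify, scan, test

Directly stated before link: deploy and test.
Notify reaches link via notify → test → link.
Scan reaches link via scan → test → link.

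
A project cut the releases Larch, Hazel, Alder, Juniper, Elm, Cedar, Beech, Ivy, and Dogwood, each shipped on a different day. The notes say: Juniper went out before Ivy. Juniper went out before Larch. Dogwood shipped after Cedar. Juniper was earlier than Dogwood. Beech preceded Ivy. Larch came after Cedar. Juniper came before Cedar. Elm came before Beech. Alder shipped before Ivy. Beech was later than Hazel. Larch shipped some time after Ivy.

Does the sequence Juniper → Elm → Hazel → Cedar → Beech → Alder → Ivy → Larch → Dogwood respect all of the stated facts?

Check each stated constraint against the proposed order — e.g. Juniper is ahead of Larch; Juniper is ahead of Dogwood. Every pair is in the required order; nothing is violated.

yes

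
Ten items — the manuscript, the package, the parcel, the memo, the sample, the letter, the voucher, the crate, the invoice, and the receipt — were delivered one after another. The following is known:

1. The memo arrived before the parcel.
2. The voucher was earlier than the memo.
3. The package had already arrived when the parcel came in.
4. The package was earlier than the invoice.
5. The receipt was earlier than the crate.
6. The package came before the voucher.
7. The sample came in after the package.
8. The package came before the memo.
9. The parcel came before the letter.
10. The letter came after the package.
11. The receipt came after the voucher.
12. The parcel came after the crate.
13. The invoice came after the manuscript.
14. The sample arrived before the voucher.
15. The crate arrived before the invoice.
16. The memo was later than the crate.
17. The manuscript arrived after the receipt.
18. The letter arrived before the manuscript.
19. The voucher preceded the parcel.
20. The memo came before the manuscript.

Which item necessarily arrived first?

The package has a chain of constraints placing it before every other item, so the package must be first.

the package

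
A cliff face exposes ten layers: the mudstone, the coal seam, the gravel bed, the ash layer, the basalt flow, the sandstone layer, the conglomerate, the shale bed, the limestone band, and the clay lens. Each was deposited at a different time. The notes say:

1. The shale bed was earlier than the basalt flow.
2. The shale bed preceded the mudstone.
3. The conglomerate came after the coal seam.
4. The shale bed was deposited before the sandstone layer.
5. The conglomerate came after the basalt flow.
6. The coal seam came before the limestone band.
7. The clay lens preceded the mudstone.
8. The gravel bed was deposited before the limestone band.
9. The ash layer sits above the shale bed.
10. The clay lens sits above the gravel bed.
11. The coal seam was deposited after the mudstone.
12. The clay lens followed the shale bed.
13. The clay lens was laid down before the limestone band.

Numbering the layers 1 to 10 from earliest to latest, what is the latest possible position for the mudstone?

The mudstone must come before the coal seam, the conglomerate, and the limestone band — 3 layers forced after it.
Everything else can be placed before the mudstone in some valid order, so the mudstone can sit as late as position 10 − 3 = 7.

7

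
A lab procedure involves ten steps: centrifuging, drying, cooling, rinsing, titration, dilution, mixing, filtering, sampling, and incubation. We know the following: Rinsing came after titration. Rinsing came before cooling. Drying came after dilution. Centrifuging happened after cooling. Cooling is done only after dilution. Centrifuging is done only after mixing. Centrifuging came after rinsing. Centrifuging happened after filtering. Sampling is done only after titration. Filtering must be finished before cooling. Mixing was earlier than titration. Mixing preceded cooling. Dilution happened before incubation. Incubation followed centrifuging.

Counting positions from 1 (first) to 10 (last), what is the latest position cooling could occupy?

8

Cooling must come before centrifuging and incubation — 2 steps forced after it.
Everything else can be placed before cooling in some valid order, so cooling can sit as late as position 10 − 2 = 8.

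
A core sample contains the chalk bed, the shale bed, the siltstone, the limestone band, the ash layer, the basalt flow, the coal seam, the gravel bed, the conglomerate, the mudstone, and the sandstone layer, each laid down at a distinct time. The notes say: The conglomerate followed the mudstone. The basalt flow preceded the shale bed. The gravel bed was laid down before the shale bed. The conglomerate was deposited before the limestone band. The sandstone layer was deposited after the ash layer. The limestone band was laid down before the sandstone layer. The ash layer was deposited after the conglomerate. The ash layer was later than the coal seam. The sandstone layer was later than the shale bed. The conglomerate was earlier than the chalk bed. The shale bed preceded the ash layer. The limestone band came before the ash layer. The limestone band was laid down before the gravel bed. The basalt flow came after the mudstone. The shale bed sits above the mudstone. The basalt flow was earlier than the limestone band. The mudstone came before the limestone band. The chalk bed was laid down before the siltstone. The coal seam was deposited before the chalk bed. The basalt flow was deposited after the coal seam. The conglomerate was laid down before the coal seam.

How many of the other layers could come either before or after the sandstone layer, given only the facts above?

2

Forced before the sandstone layer: the ash layer, the basalt flow, the coal seam, the conglomerate, the gravel bed, the limestone band, the mudstone, and the shale bed.
That leaves the chalk bed and the siltstone with no forced order relative to the sandstone layer — 2.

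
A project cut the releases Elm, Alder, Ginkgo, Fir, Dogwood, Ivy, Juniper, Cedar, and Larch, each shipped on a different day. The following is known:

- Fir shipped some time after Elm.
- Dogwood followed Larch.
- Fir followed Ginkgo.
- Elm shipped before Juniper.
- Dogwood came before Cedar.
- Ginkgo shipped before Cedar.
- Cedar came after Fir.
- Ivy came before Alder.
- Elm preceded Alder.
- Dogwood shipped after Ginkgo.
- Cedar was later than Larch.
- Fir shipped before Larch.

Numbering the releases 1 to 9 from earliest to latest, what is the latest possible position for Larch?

7

Larch must come before Cedar and Dogwood — 2 releases forced after it.
Everything else can be placed before Larch in some valid order, so Larch can sit as late as position 9 − 2 = 7.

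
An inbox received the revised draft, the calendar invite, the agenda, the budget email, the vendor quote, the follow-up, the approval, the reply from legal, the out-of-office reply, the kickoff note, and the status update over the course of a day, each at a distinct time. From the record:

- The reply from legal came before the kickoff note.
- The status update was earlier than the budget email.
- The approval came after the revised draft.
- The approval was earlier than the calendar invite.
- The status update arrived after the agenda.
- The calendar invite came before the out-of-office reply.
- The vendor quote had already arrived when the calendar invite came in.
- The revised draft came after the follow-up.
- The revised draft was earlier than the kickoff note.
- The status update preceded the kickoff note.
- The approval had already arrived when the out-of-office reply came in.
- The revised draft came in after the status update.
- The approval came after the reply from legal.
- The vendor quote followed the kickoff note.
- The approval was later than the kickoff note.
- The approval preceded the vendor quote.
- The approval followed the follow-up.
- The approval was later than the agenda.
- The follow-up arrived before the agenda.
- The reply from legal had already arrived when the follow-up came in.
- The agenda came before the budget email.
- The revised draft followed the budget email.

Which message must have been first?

The reply from legal has a chain of constraints placing it before every other message, so the reply from legal must be first.

the reply from legal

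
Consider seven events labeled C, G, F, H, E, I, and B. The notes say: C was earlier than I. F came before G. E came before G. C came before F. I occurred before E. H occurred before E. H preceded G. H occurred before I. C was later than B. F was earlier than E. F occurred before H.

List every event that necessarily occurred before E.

Directly stated before E: F, H, and I.
B reaches E via B → C → I → E.
C reaches E via C → I → E.
No chain forces G ahead of E.

B, C, F, H, I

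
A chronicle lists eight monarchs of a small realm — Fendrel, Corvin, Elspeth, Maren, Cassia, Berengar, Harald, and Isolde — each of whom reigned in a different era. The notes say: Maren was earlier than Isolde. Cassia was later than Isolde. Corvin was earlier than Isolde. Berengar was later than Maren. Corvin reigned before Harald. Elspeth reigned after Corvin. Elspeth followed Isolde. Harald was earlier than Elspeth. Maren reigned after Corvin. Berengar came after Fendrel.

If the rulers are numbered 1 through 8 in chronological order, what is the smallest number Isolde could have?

3

Corvin and Maren must both come before Isolde — 2 forced predecessors.
Nothing else is forced ahead of Isolde, so their earliest slot is position 2 + 1 = 3.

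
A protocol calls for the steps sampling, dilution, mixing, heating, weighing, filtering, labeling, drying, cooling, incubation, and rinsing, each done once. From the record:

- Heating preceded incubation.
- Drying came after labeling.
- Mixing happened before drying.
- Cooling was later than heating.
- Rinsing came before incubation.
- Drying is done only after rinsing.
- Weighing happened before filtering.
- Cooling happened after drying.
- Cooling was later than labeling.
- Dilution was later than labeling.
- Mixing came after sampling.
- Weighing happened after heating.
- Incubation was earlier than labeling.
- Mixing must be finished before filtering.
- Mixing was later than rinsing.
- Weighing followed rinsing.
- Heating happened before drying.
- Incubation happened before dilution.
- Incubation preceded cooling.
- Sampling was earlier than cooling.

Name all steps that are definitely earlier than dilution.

Directly stated before dilution: incubation and labeling.
Heating reaches dilution via heating → incubation → dilution.
Rinsing reaches dilution via rinsing → incubation → dilution.
No chain forces cooling (or any of the others) ahead of dilution.

heating, incubation, labeling, rinsing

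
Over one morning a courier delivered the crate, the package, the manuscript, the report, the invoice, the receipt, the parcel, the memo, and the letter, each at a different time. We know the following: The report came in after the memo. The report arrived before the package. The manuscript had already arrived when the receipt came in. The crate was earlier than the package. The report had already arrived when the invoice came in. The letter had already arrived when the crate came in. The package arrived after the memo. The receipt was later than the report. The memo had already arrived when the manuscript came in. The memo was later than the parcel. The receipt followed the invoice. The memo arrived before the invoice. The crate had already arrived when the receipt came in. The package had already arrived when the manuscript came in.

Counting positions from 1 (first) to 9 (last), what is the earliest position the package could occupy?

6

The crate, the letter, the memo, the parcel, and the report must all come before the package — 5 forced predecessors.
Nothing else is forced ahead of the package, so its earliest slot is position 5 + 1 = 6.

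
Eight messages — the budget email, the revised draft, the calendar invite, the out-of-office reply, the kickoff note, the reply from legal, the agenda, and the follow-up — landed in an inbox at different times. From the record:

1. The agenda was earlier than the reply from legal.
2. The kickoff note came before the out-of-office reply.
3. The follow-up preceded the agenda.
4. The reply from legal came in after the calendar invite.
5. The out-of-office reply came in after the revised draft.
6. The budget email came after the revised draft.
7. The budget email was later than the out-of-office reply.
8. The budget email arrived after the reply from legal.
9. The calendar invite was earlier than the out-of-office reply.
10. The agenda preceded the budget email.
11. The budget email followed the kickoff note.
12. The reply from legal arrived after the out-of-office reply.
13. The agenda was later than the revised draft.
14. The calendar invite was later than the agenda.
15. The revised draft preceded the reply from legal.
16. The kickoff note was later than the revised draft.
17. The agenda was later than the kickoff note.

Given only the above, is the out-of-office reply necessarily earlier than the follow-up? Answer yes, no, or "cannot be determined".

no

Tracing the constraints gives the follow-up → the agenda → the calendar invite → the out-of-office reply, so the follow-up must come before the out-of-office reply.
That means the out-of-office reply cannot be before the follow-up.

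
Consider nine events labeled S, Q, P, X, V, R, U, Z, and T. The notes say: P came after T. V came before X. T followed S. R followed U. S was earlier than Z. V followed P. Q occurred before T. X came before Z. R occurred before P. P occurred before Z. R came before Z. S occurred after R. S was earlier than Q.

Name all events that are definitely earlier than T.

Q, R, S, U

Directly stated before T: Q and S.
R reaches T via R → S → T.
U reaches T via U → R → S → T.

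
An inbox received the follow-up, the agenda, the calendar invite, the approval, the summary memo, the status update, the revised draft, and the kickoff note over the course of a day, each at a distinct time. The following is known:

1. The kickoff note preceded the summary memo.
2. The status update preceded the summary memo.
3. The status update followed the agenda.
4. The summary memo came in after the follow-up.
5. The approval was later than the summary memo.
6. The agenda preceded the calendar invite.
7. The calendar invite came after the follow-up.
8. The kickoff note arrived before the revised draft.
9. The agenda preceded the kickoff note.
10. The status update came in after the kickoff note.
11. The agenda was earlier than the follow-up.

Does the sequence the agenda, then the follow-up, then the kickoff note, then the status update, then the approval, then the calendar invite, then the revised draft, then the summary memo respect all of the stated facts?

The constraints require the summary memo before the approval, but in the proposed sequence the approval appears ahead of the summary memo. That one violation is enough.

no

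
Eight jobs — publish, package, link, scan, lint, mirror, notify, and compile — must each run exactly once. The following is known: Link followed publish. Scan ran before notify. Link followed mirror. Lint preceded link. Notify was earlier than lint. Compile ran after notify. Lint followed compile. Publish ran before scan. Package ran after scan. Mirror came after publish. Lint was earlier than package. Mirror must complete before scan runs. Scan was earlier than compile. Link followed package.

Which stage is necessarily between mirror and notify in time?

scan

Tracing the constraints gives mirror → scan → notify, so scan sits after mirror and before notify.
No other stage is forced both after mirror and before notify.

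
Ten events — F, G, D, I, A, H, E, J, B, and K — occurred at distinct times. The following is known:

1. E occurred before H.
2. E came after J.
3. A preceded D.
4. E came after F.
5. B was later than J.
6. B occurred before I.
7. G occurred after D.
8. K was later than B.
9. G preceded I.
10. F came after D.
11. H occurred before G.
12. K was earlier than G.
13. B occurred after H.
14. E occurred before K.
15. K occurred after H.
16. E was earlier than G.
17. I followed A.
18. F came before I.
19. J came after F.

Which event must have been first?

A has a chain of constraints placing it before every other event, so A must be first.

A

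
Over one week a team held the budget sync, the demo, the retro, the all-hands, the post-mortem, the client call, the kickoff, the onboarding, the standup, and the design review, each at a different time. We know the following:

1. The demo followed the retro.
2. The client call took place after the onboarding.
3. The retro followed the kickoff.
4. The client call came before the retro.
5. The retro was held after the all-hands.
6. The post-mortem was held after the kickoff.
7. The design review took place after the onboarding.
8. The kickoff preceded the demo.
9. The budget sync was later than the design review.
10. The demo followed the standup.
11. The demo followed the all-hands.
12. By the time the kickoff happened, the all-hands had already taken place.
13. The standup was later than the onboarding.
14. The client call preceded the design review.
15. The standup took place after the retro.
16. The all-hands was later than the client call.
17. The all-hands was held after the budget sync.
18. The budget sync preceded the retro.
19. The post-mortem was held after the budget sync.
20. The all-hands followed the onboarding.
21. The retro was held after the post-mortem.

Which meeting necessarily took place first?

The onboarding has a chain of constraints placing it before every other meeting, so the onboarding must be first.

the onboarding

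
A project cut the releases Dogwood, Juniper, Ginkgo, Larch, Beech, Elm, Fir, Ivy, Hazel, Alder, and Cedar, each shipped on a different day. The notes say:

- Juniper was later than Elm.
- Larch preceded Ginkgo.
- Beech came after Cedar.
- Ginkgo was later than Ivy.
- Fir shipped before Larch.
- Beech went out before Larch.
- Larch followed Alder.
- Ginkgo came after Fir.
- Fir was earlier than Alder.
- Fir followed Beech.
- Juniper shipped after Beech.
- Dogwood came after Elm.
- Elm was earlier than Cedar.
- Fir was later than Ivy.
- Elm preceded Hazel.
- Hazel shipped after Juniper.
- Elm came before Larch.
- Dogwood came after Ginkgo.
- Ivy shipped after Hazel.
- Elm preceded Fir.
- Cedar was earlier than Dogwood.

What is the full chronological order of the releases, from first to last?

Elm, Cedar, Beech, Juniper, Hazel, Ivy, Fir, Alder, Larch, Ginkgo, Dogwood

The constraints fix every adjacent pair, so only one ordering works:
Elm → Cedar → Beech → Juniper → Hazel → Ivy → Fir → Alder → Larch → Ginkgo → Dogwood.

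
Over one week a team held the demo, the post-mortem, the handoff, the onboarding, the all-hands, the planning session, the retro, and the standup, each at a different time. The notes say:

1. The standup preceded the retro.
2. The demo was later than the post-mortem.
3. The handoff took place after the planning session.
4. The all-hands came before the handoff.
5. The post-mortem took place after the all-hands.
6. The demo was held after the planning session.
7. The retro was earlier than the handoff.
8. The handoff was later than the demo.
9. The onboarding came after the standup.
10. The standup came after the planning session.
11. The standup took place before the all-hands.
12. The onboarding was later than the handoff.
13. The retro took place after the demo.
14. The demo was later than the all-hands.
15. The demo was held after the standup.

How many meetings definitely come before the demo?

Directly stated before the demo: the all-hands, the planning session, the post-mortem, and the standup.
No chain forces the retro (or any of the others) ahead of the demo.
That's the all-hands, the planning session, the post-mortem, and the standup — 4 in all.

4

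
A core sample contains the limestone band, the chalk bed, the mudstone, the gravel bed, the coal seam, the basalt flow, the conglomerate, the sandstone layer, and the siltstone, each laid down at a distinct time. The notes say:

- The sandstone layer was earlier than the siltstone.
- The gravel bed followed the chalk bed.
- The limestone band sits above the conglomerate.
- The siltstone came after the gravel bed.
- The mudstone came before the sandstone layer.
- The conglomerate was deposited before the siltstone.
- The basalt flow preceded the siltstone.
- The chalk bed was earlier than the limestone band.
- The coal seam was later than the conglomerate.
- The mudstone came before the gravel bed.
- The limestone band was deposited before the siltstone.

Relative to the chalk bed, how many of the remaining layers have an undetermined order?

5

Forced after the chalk bed: the gravel bed, the limestone band, and the siltstone.
That leaves the basalt flow, the coal seam, the conglomerate, the mudstone, and the sandstone layer with no forced order relative to the chalk bed — 5.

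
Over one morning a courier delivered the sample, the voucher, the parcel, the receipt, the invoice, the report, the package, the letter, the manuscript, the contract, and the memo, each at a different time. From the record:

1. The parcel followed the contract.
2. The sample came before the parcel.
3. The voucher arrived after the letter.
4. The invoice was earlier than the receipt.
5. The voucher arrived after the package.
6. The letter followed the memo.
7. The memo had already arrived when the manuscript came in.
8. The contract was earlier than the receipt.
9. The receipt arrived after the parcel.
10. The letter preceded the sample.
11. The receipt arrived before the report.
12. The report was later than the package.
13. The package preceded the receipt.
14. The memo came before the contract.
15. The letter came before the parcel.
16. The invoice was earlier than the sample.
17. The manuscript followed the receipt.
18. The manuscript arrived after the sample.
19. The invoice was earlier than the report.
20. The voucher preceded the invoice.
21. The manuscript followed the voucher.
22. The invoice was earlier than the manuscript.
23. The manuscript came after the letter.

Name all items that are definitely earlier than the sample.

Directly stated before the sample: the invoice and the letter.
The memo reaches the sample via the memo → the letter → the sample.
The package reaches the sample via the package → the voucher → the invoice → the sample.
The voucher reaches the sample via the voucher → the invoice → the sample.
No chain forces the receipt (or any of the others) ahead of the sample.

the invoice, the letter, the memo, the package, the voucher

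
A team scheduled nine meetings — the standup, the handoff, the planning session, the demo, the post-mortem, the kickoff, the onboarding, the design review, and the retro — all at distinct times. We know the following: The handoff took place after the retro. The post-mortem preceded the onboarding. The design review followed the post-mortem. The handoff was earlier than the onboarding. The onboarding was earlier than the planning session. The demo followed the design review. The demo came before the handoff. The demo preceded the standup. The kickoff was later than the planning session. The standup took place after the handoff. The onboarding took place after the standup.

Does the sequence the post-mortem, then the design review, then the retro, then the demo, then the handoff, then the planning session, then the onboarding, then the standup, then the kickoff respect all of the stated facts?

The constraints require the onboarding before the planning session, but in the proposed sequence the planning session appears ahead of the onboarding. That one violation is enough.

no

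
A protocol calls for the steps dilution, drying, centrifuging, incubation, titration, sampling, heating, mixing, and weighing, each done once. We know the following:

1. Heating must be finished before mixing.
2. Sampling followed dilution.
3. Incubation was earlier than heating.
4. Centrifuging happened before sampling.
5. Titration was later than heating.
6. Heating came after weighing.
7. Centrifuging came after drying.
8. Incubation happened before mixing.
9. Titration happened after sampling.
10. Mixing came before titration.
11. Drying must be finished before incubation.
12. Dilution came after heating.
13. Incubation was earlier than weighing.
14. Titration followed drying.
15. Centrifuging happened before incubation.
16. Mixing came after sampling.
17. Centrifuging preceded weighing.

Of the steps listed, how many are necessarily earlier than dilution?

5

Directly stated before dilution: heating.
Centrifuging reaches dilution via centrifuging → weighing → heating → dilution.
Drying reaches dilution via drying → incubation → heating → dilution.
Incubation reaches dilution via incubation → heating → dilution.
Likewise weighing reaches dilution by chaining the stated constraints.
That's centrifuging, drying, heating, incubation, and weighing — 5 in all.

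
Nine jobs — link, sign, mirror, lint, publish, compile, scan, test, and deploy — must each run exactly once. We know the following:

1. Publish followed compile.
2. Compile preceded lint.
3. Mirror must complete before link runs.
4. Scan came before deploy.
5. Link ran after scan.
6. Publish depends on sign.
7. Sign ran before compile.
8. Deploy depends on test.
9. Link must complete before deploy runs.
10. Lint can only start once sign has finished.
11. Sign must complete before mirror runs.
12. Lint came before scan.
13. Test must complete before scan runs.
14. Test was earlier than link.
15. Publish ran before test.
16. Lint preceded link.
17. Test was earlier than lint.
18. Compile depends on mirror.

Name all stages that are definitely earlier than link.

Directly stated before link: lint, mirror, scan, and test.
Compile reaches link via compile → lint → link.
Publish reaches link via publish → test → link.
Sign reaches link via sign → lint → link.
No chain forces deploy ahead of link.

compile, lint, mirror, publish, scan, sign, test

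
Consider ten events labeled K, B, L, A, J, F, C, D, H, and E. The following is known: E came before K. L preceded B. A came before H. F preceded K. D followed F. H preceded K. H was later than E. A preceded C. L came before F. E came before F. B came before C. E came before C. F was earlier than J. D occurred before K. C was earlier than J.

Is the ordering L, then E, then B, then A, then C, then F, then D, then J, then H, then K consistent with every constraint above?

Check each stated constraint against the proposed order — e.g. E is ahead of H; E is ahead of K. Every pair is in the required order; nothing is violated.

yes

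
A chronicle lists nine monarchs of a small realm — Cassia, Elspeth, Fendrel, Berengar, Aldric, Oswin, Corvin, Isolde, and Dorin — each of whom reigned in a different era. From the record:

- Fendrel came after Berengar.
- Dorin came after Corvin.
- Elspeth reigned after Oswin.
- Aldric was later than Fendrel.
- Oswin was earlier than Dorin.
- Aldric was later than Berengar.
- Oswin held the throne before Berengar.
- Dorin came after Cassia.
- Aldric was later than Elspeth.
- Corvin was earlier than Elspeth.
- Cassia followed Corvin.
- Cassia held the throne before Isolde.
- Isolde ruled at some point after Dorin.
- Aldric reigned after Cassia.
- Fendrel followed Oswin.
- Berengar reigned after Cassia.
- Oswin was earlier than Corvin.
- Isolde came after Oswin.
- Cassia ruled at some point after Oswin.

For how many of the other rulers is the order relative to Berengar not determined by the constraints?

Forced before Berengar: Cassia, Corvin, and Oswin; forced after Berengar: Aldric and Fendrel.
That leaves Dorin, Elspeth, and Isolde with no forced order relative to Berengar — 3.

3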